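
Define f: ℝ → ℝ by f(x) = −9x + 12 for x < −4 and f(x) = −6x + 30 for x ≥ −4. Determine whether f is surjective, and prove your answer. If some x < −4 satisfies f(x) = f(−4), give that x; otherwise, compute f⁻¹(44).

Both pieces are strictly decreasing (slopes −9 and −6), so each is injective on its own interval.
The left piece maps (−∞, −4) onto (48, ∞); the right piece maps [−4, ∞) onto (−∞, 54].
The union (48, ∞) ∪ (−∞, 54] covers ℝ, so f is surjective.
For the follow-up: the images overlap, so an x < −4 with f(x) = f(−4) exists. f(−4) = 54; solving −9x + 12 = 54 for x < −4 gives x = (54 − 12)/(−9) = −14/3.

-14/3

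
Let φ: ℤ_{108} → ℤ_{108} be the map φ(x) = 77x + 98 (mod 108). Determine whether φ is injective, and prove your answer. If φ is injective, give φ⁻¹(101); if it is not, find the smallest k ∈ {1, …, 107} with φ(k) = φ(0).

Recall that φ is injective when φ(x_1) = φ(x_2) forces x_1 = x_2.
Suppose φ(x_1) = φ(x_2) in ℤ_{108}. Then 77x_1 + 98 ≡ 77x_2 + 98 (mod 108), so 77(x_1 − x_2) ≡ 0 (mod 108).
Since gcd(77, 108) = 1, 77 is invertible modulo 108, hence x_1 − x_2 ≡ 0 (mod 108), i.e. x_1 = x_2.
Thus φ is injective.
We now compute 77⁻¹ mod 108 explicitly. Euclid's algorithm: 108 = 1·77 + 31, 77 = 2·31 + 15, 31 = 2·15 + 1; back-substituting gives 1 = 101·77 − 72·108, so 77⁻¹ ≡ 101 (mod 108).
Since φ is injective, we compute φ⁻¹(101): solve 77x + 98 ≡ 101 (mod 108), i.e. 77x ≡ 3 (mod 108).
Multiplying by 77⁻¹ = 101 gives x ≡ 101·3 = 303 = 2·108 + 87 ≡ 87 (mod 108).
Check: φ(87) = 77·87 + 98 = 6797 = 62·108 + 101 ≡ 101 (mod 108).

87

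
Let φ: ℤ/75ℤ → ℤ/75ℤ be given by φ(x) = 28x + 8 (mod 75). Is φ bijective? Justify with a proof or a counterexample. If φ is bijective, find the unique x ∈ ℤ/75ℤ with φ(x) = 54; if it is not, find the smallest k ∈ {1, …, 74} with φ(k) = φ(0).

By definition, φ is injective if φ(s) = φ(t) implies s = t.
Suppose φ(s) = φ(t) in ℤ/75ℤ. Then 28s + 8 ≡ 28t + 8 (mod 75), therefore 28(s − t) ≡ 0 (mod 75).
Since gcd(28, 75) = 1, 28 is invertible modulo 75, hence s − t ≡ 0 (mod 75), i.e. s = t.
We now compute 28⁻¹ mod 75 explicitly. Euclid's algorithm: 75 = 2·28 + 19, 28 = 1·19 + 9, 19 = 2·9 + 1; back-substituting gives 1 = 67·28 − 25·75, so 28⁻¹ ≡ 67 (mod 75).
Then y ↦ 67(y − 8) is a two-sided inverse to φ, so every y ∈ ℤ/75ℤ has a preimage.
So φ is bijective.
Since φ is bijective, we compute φ⁻¹(54): solve 28x + 8 ≡ 54 (mod 75), i.e. 28x ≡ 46 (mod 75).
Multiplying by 28⁻¹ = 67 gives x ≡ 67·46 = 3082 = 41·75 + 7 ≡ 7 (mod 75).
Check: φ(7) = 28·7 + 8 = 204 = 2·75 + 54 ≡ 54 (mod 75).

7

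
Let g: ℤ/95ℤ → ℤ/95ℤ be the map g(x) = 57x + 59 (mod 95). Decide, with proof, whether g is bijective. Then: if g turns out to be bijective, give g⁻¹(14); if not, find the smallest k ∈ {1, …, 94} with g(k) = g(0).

By definition, injectivity means: for all a, b in the domain, g(a) = g(b) implies a = b.
We have gcd(57, 95) = 19 > 1. Taking a = 0 and b = 5: g(0) = 59 and g(5) = 57·5 + 59 = 344 ≡ 59 (mod 95).
So g(0) = g(5) while 0 ≠ 5, thus g is not injective, hence not bijective.
Since g is not bijective, we find the least positive k with g(k) = g(0): this means 57k ≡ 0 (mod 95), i.e. 95 ∣ 57k. Since gcd(57, 95) = 19, dividing through by 19 this holds exactly when 5 ∣ 3k, and as gcd(3, 5) = 1, exactly when 5 ∣ k.
The smallest positive such k is 5.

5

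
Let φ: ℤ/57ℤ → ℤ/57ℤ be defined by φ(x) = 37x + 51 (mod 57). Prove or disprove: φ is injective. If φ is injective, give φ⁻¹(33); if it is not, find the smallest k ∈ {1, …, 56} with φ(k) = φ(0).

18

Recall: φ is injective if φ(s) = φ(t) implies s = t.
If φ(s) = φ(t), then 37s ≡ 37t (mod 57). Because gcd(37, 57) = 1, we may cancel 37 to get s ≡ t (mod 57).
Therefore φ is injective.
We now compute 37⁻¹ mod 57 explicitly. Euclid's algorithm: 57 = 1·37 + 20, 37 = 1·20 + 17, 20 = 1·17 + 3, 17 = 5·3 + 2, 3 = 1·2 + 1; back-substituting gives 1 = 37·37 − 24·57, so 37⁻¹ ≡ 37 (mod 57).
Since φ is injective, we find φ⁻¹(33): we need 37x ≡ 33 − 51 ≡ 39 (mod 57). Using 37⁻¹ = 37: x ≡ 37·39 = 1443 = 25·57 + 18, so x = 18.
Check: φ(18) = 37·18 + 51 = 717 = 12·57 + 33 ≡ 33 (mod 57).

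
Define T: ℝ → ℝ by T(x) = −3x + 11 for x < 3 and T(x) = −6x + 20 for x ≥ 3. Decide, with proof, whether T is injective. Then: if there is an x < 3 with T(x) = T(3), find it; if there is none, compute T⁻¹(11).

Both pieces are strictly decreasing (slopes −3 and −6), so each is injective on its own interval.
The left piece maps (−∞, 3) onto (2, ∞); the right piece maps [3, ∞) onto (−∞, 2].
These images are disjoint, so no value is attained by both pieces. Thus T is injective.
Because the two images are disjoint, no x < 3 has T(x) = T(3), so we compute T⁻¹(11): 11 lies in (2, ∞), so solve −3x + 11 = 11: x = (11 − 11)/(−3) = 0.

0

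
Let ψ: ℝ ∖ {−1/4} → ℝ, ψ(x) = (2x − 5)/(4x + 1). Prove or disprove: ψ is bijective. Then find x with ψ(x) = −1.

If ψ(x) = 1/2, cross-multiplying gives 4(2x − 5) = 2(4x + 1), which simplifies to −20 = 2 — false.  So 1/2 has no preimage and ψ is not surjective.
Therefore ψ is not bijective.
Solving ψ(x) = −1: cross-multiplying gives 2x − 5 = −1(4x + 1), which rearranges to 6x = 4, so x = 2/3.

2/3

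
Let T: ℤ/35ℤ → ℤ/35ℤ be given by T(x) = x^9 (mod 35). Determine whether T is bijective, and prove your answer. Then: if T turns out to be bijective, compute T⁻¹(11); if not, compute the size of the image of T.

T(4): Repeated squaring mod 35: 4^1 ≡ 4, 4^2 ≡ 4² = 16, 4^4 ≡ 16² = 256 ≡ 11, 4^8 ≡ 11² = 121 ≡ 16. Since 9 = 8 + 1, 4^9 ≡ 16·4: 16·4 = 64 ≡ 29. So 4^9 ≡ 29 (mod 35).
T(9): Repeated squaring mod 35: 9^1 ≡ 9, 9^2 ≡ 9² = 81 ≡ 11, 9^4 ≡ 11² = 121 ≡ 16, 9^8 ≡ 16² = 256 ≡ 11. Since 9 = 8 + 1, 9^9 ≡ 11·9: 11·9 = 99 ≡ 29. So 9^9 ≡ 29 (mod 35).
So T(4) = T(9) = 29 while 4 ≠ 9, hence T is not injective, hence not bijective.
Since T is not bijective, we determine |image(T)|. Computing x^9 mod 35 for each x (by repeated squaring, reducing mod 35 at every step), the values T(0), T(1), …, T(34) are: 0, 1, 22, 13, 29, 20, 6, 7, 8, 29, 20, 1, 27, 13, 14, 15, 1, 27, 8, 34, 20, 21, 22, 8, 34, 15, 6, 27, 28, 29, 15, 6, 22, 13, 34.
The distinct values are {0, 1, 6, 7, 8, 13, 14, 15, 20, 21, 22, 27, 28, 29, 34}; there are 15 of them.

15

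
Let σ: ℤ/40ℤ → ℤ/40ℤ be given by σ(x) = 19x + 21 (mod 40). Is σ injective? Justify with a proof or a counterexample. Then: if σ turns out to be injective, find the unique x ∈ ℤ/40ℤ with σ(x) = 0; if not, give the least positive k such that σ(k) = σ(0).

If σ(u) = σ(v), then 19u ≡ 19v (mod 40). Because gcd(19, 40) = 1, we may cancel 19 to get u ≡ v (mod 40).
Hence σ is injective.
We now compute 19⁻¹ mod 40 explicitly. Euclid's algorithm: 40 = 2·19 + 2, 19 = 9·2 + 1; back-substituting gives 1 = 19·19 − 9·40, so 19⁻¹ ≡ 19 (mod 40).
Since σ is injective, we compute σ⁻¹(0): solve 19x + 21 ≡ 0 (mod 40), i.e. 19x ≡ 19 (mod 40).
Multiplying by 19⁻¹ = 19 gives x ≡ 19·19 = 361 = 9·40 + 1 ≡ 1 (mod 40).
Check: σ(1) = 19·1 + 21 = 40 = 1·40 + 0 ≡ 0 (mod 40).

1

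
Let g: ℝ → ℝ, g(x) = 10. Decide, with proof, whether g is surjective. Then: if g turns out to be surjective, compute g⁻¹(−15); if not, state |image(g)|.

By definition, g is surjective if every y in the codomain equals g(x) for some x in the domain.
g(x) = 10 for all x, so 11 has no preimage and g is not surjective.
Since g is not surjective, we state |image(g)|: the image of g is {10}, which has 1 element.

1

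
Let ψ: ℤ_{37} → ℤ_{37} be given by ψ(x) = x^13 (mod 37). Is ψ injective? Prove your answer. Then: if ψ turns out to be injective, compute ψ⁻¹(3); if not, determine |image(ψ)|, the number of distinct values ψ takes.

4

Since 37 is prime, the nonzero elements of ℤ_{37} form a cyclic group of order 36.
As gcd(13, 36) = 1, raising to the 13th power is a bijection on this group: if x_1^13 ≡ x_2^13 then (x_1x_2^{−1})^13 = 1, and the only element of order dividing gcd(13, 36) = 1 is 1, so x_1 = x_2.
With ψ(0) = 0 this makes ψ injective on all of ℤ_{37}, hence bijective (finite equal-size domain and codomain). In particular ψ is injective.
Since ψ is injective, we find the preimage of 3. The inverse of x ↦ x^13 on (ℤ_{37})^× is x ↦ x^25, because 13·25 = 325 = 9·36 + 1 ≡ 1 (mod 36) and x^{36} = 1 for x ≠ 0 (Fermat). So ψ⁻¹(3) = 3^25 mod 37.
Repeated squaring mod 37: 3^1 ≡ 3, 3^2 ≡ 3² = 9, 3^4 ≡ 9² = 81 ≡ 7, 3^8 ≡ 7² = 49 ≡ 12, 3^16 ≡ 12² = 144 ≡ 33. Since 25 = 16 + 8 + 1, 3^25 ≡ 33·12·3: 33·12 = 396 ≡ 26, then 26·3 = 78 ≡ 4. So 3^25 ≡ 4 (mod 37).
Hence ψ⁻¹(3) = 4.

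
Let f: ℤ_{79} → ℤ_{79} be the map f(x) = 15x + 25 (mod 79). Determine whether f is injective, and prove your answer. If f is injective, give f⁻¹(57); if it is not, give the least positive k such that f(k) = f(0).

39

Recall that injectivity means: for all x_1, x_2 in the domain, f(x_1) = f(x_2) implies x_1 = x_2.
If f(x_1) = f(x_2), then 15x_1 ≡ 15x_2 (mod 79). Because gcd(15, 79) = 1, we may cancel 15 to get x_1 ≡ x_2 (mod 79).
Therefore f is injective.
We now compute 15⁻¹ mod 79 explicitly. Euclid's algorithm: 79 = 5·15 + 4, 15 = 3·4 + 3, 4 = 1·3 + 1; back-substituting gives 1 = 58·15 − 11·79, so 15⁻¹ ≡ 58 (mod 79).
Since f is injective, we find f⁻¹(57): we need 15x ≡ 57 − 25 ≡ 32 (mod 79). Using 15⁻¹ = 58: x ≡ 58·32 = 1856 = 23·79 + 39, so x = 39.
Check: f(39) = 15·39 + 25 = 610 = 7·79 + 57 ≡ 57 (mod 79).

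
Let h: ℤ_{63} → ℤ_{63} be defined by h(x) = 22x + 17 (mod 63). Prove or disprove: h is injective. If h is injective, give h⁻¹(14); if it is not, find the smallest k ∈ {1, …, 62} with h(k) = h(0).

60

By definition, h is injective if h(a) = h(b) implies a = b.
Suppose h(a) = h(b) in ℤ_{63}. Then 22a + 17 ≡ 22b + 17 (mod 63), therefore 22(a − b) ≡ 0 (mod 63).
Since gcd(22, 63) = 1, 22 is invertible modulo 63, thus a − b ≡ 0 (mod 63), i.e. a = b.
So h is injective.
We now compute 22⁻¹ mod 63 explicitly. Euclid's algorithm: 63 = 2·22 + 19, 22 = 1·19 + 3, 19 = 6·3 + 1; back-substituting gives 1 = 43·22 − 15·63, so 22⁻¹ ≡ 43 (mod 63).
Since h is injective, we compute h⁻¹(14): solve 22x + 17 ≡ 14 (mod 63), i.e. 22x ≡ 60 (mod 63).
Multiplying by 22⁻¹ = 43 gives x ≡ 43·60 = 2580 = 40·63 + 60 ≡ 60 (mod 63).
Check: h(60) = 22·60 + 17 = 1337 = 21·63 + 14 ≡ 14 (mod 63).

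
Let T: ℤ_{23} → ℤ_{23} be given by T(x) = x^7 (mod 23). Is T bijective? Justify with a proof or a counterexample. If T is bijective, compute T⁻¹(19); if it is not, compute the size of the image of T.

Since 23 is prime, the nonzero elements of ℤ_{23} form a cyclic group of order 22.
As gcd(7, 22) = 1, raising to the 7th power is a bijection on this group: if x_1^7 ≡ x_2^7 then (x_1x_2^{−1})^7 = 1, and the only element of order dividing gcd(7, 22) = 1 is 1, so x_1 = x_2.
With T(0) = 0 this makes T injective on all of ℤ_{23}, hence bijective (finite equal-size domain and codomain). In particular T is bijective.
Since T is bijective, we find the preimage of 19. The inverse of x ↦ x^7 on (ℤ_{23})^× is x ↦ x^19, because 7·19 = 133 = 6·22 + 1 ≡ 1 (mod 22) and x^{22} = 1 for x ≠ 0 (Fermat). So T⁻¹(19) = 19^19 mod 23.
Repeated squaring mod 23: 19^1 ≡ 19, 19^2 ≡ 19² = 361 ≡ 16, 19^4 ≡ 16² = 256 ≡ 3, 19^8 ≡ 3² = 9, 19^16 ≡ 9² = 81 ≡ 12. Since 19 = 16 + 2 + 1, 19^19 ≡ 12·16·19: 12·16 = 192 ≡ 8, then 8·19 = 152 ≡ 14. So 19^19 ≡ 14 (mod 23).
Hence T⁻¹(19) = 14.

14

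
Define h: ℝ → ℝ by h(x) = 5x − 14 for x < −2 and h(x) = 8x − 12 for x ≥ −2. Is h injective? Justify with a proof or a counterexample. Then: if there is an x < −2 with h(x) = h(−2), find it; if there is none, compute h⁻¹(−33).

-14/5

Both pieces are strictly increasing (slopes 5 and 8), so each is injective on its own interval.
The left piece maps (−∞, −2) onto (−∞, −24); the right piece maps [−2, ∞) onto [−28, ∞).
These images overlap. In particular h(−2) = −28 (right piece), and solving 5x − 14 = −28 on the left piece gives x = −14/5 < −2.
So h(−14/5) = h(−2) with −14/5 ≠ −2, and h is not injective. This x = −14/5 is the requested value below −2.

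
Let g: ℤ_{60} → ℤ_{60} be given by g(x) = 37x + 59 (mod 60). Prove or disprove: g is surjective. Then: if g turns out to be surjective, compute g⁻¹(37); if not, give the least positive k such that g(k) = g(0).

Since gcd(37, 60) = 1, 37 is invertible modulo 60. Euclid's algorithm: 60 = 1·37 + 23, 37 = 1·23 + 14, 23 = 1·14 + 9, 14 = 1·9 + 5, 9 = 1·5 + 4, 5 = 1·4 + 1; back-substituting gives 1 = 13·37 − 8·60, so 37⁻¹ ≡ 13 (mod 60).
Then y ↦ 13(y − 59) is a two-sided inverse to g, so every y ∈ ℤ_{60} has a preimage.
Hence g is surjective.
Since g is surjective, we find g⁻¹(37): we need 37x ≡ 37 − 59 ≡ 38 (mod 60). Using 37⁻¹ = 13: x ≡ 13·38 = 494 = 8·60 + 14, so x = 14.
Check: g(14) = 37·14 + 59 = 577 = 9·60 + 37 ≡ 37 (mod 60).

14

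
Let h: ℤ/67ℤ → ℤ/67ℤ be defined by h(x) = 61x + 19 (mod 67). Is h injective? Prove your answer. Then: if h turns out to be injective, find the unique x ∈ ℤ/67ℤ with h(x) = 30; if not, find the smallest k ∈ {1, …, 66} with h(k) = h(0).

Recall: injectivity means: for all u, v in the domain, h(u) = h(v) implies u = v.
If h(u) = h(v), then 61u ≡ 61v (mod 67). Because gcd(61, 67) = 1, we may cancel 61 to get u ≡ v (mod 67).
Thus h is injective.
We now compute 61⁻¹ mod 67 explicitly. Euclid's algorithm: 67 = 1·61 + 6, 61 = 10·6 + 1; back-substituting gives 1 = 11·61 − 10·67, so 61⁻¹ ≡ 11 (mod 67).
Since h is injective, we find h⁻¹(30): we need 61x ≡ 30 − 19 ≡ 11 (mod 67). Using 61⁻¹ = 11: x ≡ 11·11 = 121 = 1·67 + 54, so x = 54.
Check: h(54) = 61·54 + 19 = 3313 = 49·67 + 30 ≡ 30 (mod 67).

54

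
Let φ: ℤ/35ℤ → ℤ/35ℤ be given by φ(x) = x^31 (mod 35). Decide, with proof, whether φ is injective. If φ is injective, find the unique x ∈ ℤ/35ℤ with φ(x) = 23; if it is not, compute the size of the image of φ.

Computing x^31 mod 35 for each x (by repeated squaring, reducing mod 35 at every step), the values φ(0), φ(1), …, φ(34) are: 0, 1, 23, 17, 4, 5, 6, 28, 22, 9, 10, 11, 33, 27, 14, 15, 16, 3, 32, 19, 20, 21, 8, 2, 24, 25, 26, 13, 7, 29, 30, 31, 18, 12, 34.
Every element of ℤ/35ℤ appears exactly once in this list, so φ is a bijection, and in particular injective.
Since φ is injective, we read off the preimage of 23 from the same table: φ(2) = 23, so φ⁻¹(23) = 2.

2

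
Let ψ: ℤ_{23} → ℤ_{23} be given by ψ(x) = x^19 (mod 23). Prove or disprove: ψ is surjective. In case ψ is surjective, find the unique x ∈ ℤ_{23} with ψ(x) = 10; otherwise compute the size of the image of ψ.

Since 23 is prime, the nonzero elements of ℤ_{23} form a cyclic group of order 22.
As gcd(19, 22) = 1, raising to the 19th power is a bijection on this group: if u^19 ≡ v^19 then (uv^{−1})^19 = 1, and the only element of order dividing gcd(19, 22) = 1 is 1, so u = v.
With ψ(0) = 0 this makes ψ injective on all of ℤ_{23}, hence bijective (finite equal-size domain and codomain). In particular ψ is surjective.
Since ψ is surjective, we find the preimage of 10. The inverse of x ↦ x^19 on (ℤ_{23})^× is x ↦ x^7, because 19·7 = 133 = 6·22 + 1 ≡ 1 (mod 22) and x^{22} = 1 for x ≠ 0 (Fermat). So ψ⁻¹(10) = 10^7 mod 23.
Repeated squaring mod 23: 10^1 ≡ 10, 10^2 ≡ 10² = 100 ≡ 8, 10^4 ≡ 8² = 64 ≡ 18. Since 7 = 4 + 2 + 1, 10^7 ≡ 18·8·10: 18·8 = 144 ≡ 6, then 6·10 = 60 ≡ 14. So 10^7 ≡ 14 (mod 23).
Hence ψ⁻¹(10) = 14.

14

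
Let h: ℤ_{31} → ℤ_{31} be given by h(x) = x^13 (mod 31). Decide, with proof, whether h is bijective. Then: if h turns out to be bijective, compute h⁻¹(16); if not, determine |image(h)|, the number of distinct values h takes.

8

Since 31 is prime, the nonzero elements of ℤ_{31} form a cyclic group of order 30.
As gcd(13, 30) = 1, raising to the 13th power is a bijection on this group: if s^13 ≡ t^13 then (st^{−1})^13 = 1, and the only element of order dividing gcd(13, 30) = 1 is 1, so s = t.
With h(0) = 0 this makes h injective on all of ℤ_{31}, hence bijective (finite equal-size domain and codomain). In particular h is bijective.
Since h is bijective, we find the preimage of 16. The inverse of x ↦ x^13 on (ℤ_{31})^× is x ↦ x^7, because 13·7 = 91 = 3·30 + 1 ≡ 1 (mod 30) and x^{30} = 1 for x ≠ 0 (Fermat). So h⁻¹(16) = 16^7 mod 31.
Repeated squaring mod 31: 16^1 ≡ 16, 16^2 ≡ 16² = 256 ≡ 8, 16^4 ≡ 8² = 64 ≡ 2. Since 7 = 4 + 2 + 1, 16^7 ≡ 2·8·16: 2·8 = 16, then 16·16 = 256 ≡ 8. So 16^7 ≡ 8 (mod 31).
Hence h⁻¹(16) = 8.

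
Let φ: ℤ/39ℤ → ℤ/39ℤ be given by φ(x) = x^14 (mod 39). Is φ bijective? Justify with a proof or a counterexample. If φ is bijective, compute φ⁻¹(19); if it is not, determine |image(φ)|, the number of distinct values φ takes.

φ(5): Repeated squaring mod 39: 5^1 ≡ 5, 5^2 ≡ 5² = 25, 5^4 ≡ 25² = 625 ≡ 1, 5^8 ≡ 1² = 1. Since 14 = 8 + 4 + 2, 5^14 ≡ 1·1·25: 1·1 = 1, then 1·25 = 25. So 5^14 ≡ 25 (mod 39).
φ(8): Repeated squaring mod 39: 8^1 ≡ 8, 8^2 ≡ 8² = 64 ≡ 25, 8^4 ≡ 25² = 625 ≡ 1, 8^8 ≡ 1² = 1. Since 14 = 8 + 4 + 2, 8^14 ≡ 1·1·25: 1·1 = 1, then 1·25 = 25. So 8^14 ≡ 25 (mod 39).
So φ(5) = φ(8) = 25 while 5 ≠ 8, thus φ is not injective, hence not bijective.
Since φ is not bijective, we determine |image(φ)|. Computing x^14 mod 39 for each x (by repeated squaring, reducing mod 39 at every step), the values φ(0), φ(1), …, φ(38) are: 0, 1, 4, 9, 16, 25, 36, 10, 25, 3, 22, 4, 27, 13, 1, 30, 22, 16, 12, 10, 10, 12, 16, 22, 30, 1, 13, 27, 4, 22, 3, 25, 10, 36, 25, 16, 9, 4, 1.
The distinct values are {0, 1, 3, 4, 9, 10, 12, 13, 16, 22, 25, 27, 30, 36}; there are 14 of them.

14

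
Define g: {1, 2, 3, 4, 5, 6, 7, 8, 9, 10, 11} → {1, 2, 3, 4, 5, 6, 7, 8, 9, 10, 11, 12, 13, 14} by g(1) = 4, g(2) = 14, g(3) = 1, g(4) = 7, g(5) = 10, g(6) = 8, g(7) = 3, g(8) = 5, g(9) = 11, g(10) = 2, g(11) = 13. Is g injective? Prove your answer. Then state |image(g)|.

The values g(1), …, g(11) are 4, 14, 1, 7, 10, 8, 3, 5, 11, 2, 13 — all distinct.
So g(x_1) = g(x_2) only when x_1 = x_2, and g is injective.
The image of g is {1, 2, 3, 4, 5, 7, 8, 10, 11, 13, 14}, which has 11 elements.

11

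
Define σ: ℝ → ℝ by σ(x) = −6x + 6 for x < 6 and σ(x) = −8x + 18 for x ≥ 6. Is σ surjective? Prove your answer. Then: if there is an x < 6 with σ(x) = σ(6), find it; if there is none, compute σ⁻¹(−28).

17/3

Both pieces are strictly decreasing (slopes −6 and −8), so each is injective on its own interval.
The left piece maps (−∞, 6) onto (−30, ∞); the right piece maps [6, ∞) onto (−∞, −30].
These images together cover ℝ, so σ is surjective.
Because the two images are disjoint, no x < 6 has σ(x) = σ(6), so we compute σ⁻¹(−28): −28 lies in (−30, ∞), so solve −6x + 6 = −28: x = (−28 − 6)/(−6) = 17/3.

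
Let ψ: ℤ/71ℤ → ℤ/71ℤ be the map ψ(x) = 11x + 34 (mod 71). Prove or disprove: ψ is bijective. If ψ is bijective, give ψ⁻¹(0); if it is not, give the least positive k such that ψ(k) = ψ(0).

55

Suppose ψ(a) = ψ(b) in ℤ/71ℤ. Then 11a + 34 ≡ 11b + 34 (mod 71), so 11(a − b) ≡ 0 (mod 71).
Since gcd(11, 71) = 1, 11 is invertible modulo 71, thus a − b ≡ 0 (mod 71), i.e. a = b.
We now compute 11⁻¹ mod 71 explicitly. Euclid's algorithm: 71 = 6·11 + 5, 11 = 2·5 + 1; back-substituting gives 1 = 13·11 − 2·71, so 11⁻¹ ≡ 13 (mod 71).
For any y ∈ ℤ/71ℤ, x = 13(y − 34) mod 71 satisfies ψ(x) = 11·13(y − 34) + 34 ≡ y (since 11·13 ≡ 1 mod 71). So every y has a preimage.
Thus ψ is bijective.
Since ψ is bijective, we compute ψ⁻¹(0): solve 11x + 34 ≡ 0 (mod 71), i.e. 11x ≡ 37 (mod 71).
Multiplying by 11⁻¹ = 13 gives x ≡ 13·37 = 481 = 6·71 + 55 ≡ 55 (mod 71).
Check: ψ(55) = 11·55 + 34 = 639 = 9·71 + 0 ≡ 0 (mod 71).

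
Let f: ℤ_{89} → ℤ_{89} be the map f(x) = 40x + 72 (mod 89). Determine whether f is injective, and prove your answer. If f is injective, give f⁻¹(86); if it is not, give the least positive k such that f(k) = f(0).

If f(a) = f(b), then 40a ≡ 40b (mod 89). Because gcd(40, 89) = 1, we may cancel 40 to get a ≡ b (mod 89).
Thus f is injective.
We now compute 40⁻¹ mod 89 explicitly. Euclid's algorithm: 89 = 2·40 + 9, 40 = 4·9 + 4, 9 = 2·4 + 1; back-substituting gives 1 = 69·40 − 31·89, so 40⁻¹ ≡ 69 (mod 89).
Since f is injective, we find f⁻¹(86): we need 40x ≡ 86 − 72 ≡ 14 (mod 89). Using 40⁻¹ = 69: x ≡ 69·14 = 966 = 10·89 + 76, so x = 76.
Check: f(76) = 40·76 + 72 = 3112 = 34·89 + 86 ≡ 86 (mod 89).

76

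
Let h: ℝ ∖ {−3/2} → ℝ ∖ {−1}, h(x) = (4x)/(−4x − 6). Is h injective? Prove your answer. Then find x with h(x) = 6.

-9/7

Suppose h(u) = h(v). Cross-multiplying: (4u)(−4v − 6) = (4v)(−4u − 6).
Expanding both sides and cancelling the symmetric terms leaves −24·(u − v) = 0. Since −24 ≠ 0, u = v. Hence h is injective.
Solving h(x) = 6: cross-multiplying gives 4x = 6(−4x − 6), which rearranges to 28x = −36, so x = −9/7.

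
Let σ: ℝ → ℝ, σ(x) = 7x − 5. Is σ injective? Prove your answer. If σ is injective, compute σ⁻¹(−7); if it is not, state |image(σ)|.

-2/7

Suppose σ(a) = σ(b). Then 7a − 5 = 7b − 5, so 7a = 7b, therefore a = b.
Hence σ is injective.
Since σ is injective, we compute σ⁻¹(−7) = (−7 + 5)/7 = −2/7.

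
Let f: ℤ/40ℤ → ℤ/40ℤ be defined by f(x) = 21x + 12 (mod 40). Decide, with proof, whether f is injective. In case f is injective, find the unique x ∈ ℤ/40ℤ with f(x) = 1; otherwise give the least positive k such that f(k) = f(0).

9

Suppose f(a) = f(b) in ℤ/40ℤ. Then 21a + 12 ≡ 21b + 12 (mod 40), thus 21(a − b) ≡ 0 (mod 40).
Since gcd(21, 40) = 1, 21 is invertible modulo 40, thus a − b ≡ 0 (mod 40), i.e. a = b.
So f is injective.
We now compute 21⁻¹ mod 40 explicitly. Euclid's algorithm: 40 = 1·21 + 19, 21 = 1·19 + 2, 19 = 9·2 + 1; back-substituting gives 1 = 21·21 − 11·40, so 21⁻¹ ≡ 21 (mod 40).
Since f is injective, we compute f⁻¹(1): solve 21x + 12 ≡ 1 (mod 40), i.e. 21x ≡ 29 (mod 40).
Multiplying by 21⁻¹ = 21 gives x ≡ 21·29 = 609 = 15·40 + 9 ≡ 9 (mod 40).
Check: f(9) = 21·9 + 12 = 201 = 5·40 + 1 ≡ 1 (mod 40).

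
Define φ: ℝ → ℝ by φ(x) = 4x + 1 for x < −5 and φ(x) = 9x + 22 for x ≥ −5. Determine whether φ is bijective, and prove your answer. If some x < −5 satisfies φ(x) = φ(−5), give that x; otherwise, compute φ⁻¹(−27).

-6

Both pieces are strictly increasing (slopes 4 and 9), so each is injective on its own interval.
The left piece maps (−∞, −5) onto (−∞, −19); the right piece maps [−5, ∞) onto [−23, ∞).
These images overlap. In particular φ(−5) = −23 (right piece), and solving 4x + 1 = −23 on the left piece gives x = −6 < −5.
So φ(−6) = φ(−5) with −6 ≠ −5, and φ is not injective, hence not bijective. This x = −6 is the requested value below −5.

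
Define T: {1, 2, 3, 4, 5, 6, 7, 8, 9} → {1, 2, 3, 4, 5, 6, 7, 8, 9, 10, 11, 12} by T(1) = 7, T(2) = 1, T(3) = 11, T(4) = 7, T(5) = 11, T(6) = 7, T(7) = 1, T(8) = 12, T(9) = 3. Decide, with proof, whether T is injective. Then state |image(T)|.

5

T(1) = 7 = T(4) with 1 ≠ 4, so T is not injective.
The image of T is {1, 3, 7, 11, 12}, which has 5 elements.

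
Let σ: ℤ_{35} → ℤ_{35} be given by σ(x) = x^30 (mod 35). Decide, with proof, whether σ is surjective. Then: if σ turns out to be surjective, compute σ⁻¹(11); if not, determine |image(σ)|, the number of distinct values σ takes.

σ(2): Repeated squaring mod 35: 2^1 ≡ 2, 2^2 ≡ 2² = 4, 2^4 ≡ 4² = 16, 2^8 ≡ 16² = 256 ≡ 11, 2^16 ≡ 11² = 121 ≡ 16. Since 30 = 16 + 8 + 4 + 2, 2^30 ≡ 16·11·16·4: 16·11 = 176 ≡ 1, then 1·16 = 16, then 16·4 = 64 ≡ 29. So 2^30 ≡ 29 (mod 35).
σ(3): Repeated squaring mod 35: 3^1 ≡ 3, 3^2 ≡ 3² = 9, 3^4 ≡ 9² = 81 ≡ 11, 3^8 ≡ 11² = 121 ≡ 16, 3^16 ≡ 16² = 256 ≡ 11. Since 30 = 16 + 8 + 4 + 2, 3^30 ≡ 11·16·11·9: 11·16 = 176 ≡ 1, then 1·11 = 11, then 11·9 = 99 ≡ 29. So 3^30 ≡ 29 (mod 35).
So σ(2) = σ(3) = 29 while 2 ≠ 3, therefore σ is not injective.
A non-injective map from the 35-element set ℤ_{35} to itself takes at most 34 distinct values, so it cannot be surjective. Therefore σ is not surjective.
Since σ is not surjective, we determine |image(σ)|. Computing x^30 mod 35 for each x (by repeated squaring, reducing mod 35 at every step), the values σ(0), σ(1), …, σ(34) are: 0, 1, 29, 29, 1, 15, 1, 14, 29, 1, 15, 1, 29, 29, 21, 15, 1, 29, 29, 1, 15, 21, 29, 29, 1, 15, 1, 29, 14, 1, 15, 1, 29, 29, 1.
The distinct values are {0, 1, 14, 15, 21, 29}; there are 6 of them.

6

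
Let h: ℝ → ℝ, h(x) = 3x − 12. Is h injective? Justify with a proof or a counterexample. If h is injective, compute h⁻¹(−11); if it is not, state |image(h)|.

Recall: injectivity means: for all s, t in the domain, h(s) = h(t) implies s = t.
Suppose h(s) = h(t). Then 3s − 12 = 3t − 12, therefore 3s = 3t, hence s = t.
So h is injective.
Since h is injective, we compute h⁻¹(−11) = (−11 + 12)/3 = 1/3.

1/3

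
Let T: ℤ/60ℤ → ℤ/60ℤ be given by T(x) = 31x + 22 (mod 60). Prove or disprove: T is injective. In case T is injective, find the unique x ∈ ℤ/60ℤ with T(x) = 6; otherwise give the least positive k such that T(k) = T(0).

Recall that injectivity means: for all s, t in the domain, T(s) = T(t) implies s = t.
Suppose T(s) = T(t) in ℤ/60ℤ. Then 31s + 22 ≡ 31t + 22 (mod 60), so 31(s − t) ≡ 0 (mod 60).
Since gcd(31, 60) = 1, 31 is invertible modulo 60, therefore s − t ≡ 0 (mod 60), i.e. s = t.
So T is injective.
We now compute 31⁻¹ mod 60 explicitly. Euclid's algorithm: 60 = 1·31 + 29, 31 = 1·29 + 2, 29 = 14·2 + 1; back-substituting gives 1 = 31·31 − 16·60, so 31⁻¹ ≡ 31 (mod 60).
Since T is injective, we find T⁻¹(6): we need 31x ≡ 6 − 22 ≡ 44 (mod 60). Using 31⁻¹ = 31: x ≡ 31·44 = 1364 = 22·60 + 44, so x = 44.
Check: T(44) = 31·44 + 22 = 1386 = 23·60 + 6 ≡ 6 (mod 60).

44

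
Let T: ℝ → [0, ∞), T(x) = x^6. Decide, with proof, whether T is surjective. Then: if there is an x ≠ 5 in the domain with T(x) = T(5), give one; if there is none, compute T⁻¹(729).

For any y ∈ [0, ∞), x = y^{1/6} ∈ ℝ satisfies x^6 = y, so T is surjective.
For the follow-up, such an x exists: taking x = −5 ∈ ℝ gives T(−5) = 15625 = T(5) with −5 ≠ 5.

-5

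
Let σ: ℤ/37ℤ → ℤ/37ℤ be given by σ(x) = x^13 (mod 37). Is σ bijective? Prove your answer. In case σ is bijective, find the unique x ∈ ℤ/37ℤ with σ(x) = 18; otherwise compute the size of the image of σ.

Since 37 is prime, the nonzero elements of ℤ/37ℤ form a cyclic group of order 36.
As gcd(13, 36) = 1, raising to the 13th power is a bijection on this group: if x_1^13 ≡ x_2^13 then (x_1x_2^{−1})^13 = 1, and the only element of order dividing gcd(13, 36) = 1 is 1, so x_1 = x_2.
With σ(0) = 0 this makes σ injective on all of ℤ/37ℤ, hence bijective (finite equal-size domain and codomain). In particular σ is bijective.
Since σ is bijective, we find the preimage of 18. The inverse of x ↦ x^13 on (ℤ/37ℤ)^× is x ↦ x^25, because 13·25 = 325 = 9·36 + 1 ≡ 1 (mod 36) and x^{36} = 1 for x ≠ 0 (Fermat). So σ⁻¹(18) = 18^25 mod 37.
Repeated squaring mod 37: 18^1 ≡ 18, 18^2 ≡ 18² = 324 ≡ 28, 18^4 ≡ 28² = 784 ≡ 7, 18^8 ≡ 7² = 49 ≡ 12, 18^16 ≡ 12² = 144 ≡ 33. Since 25 = 16 + 8 + 1, 18^25 ≡ 33·12·18: 33·12 = 396 ≡ 26, then 26·18 = 468 ≡ 24. So 18^25 ≡ 24 (mod 37).
Hence σ⁻¹(18) = 24.

24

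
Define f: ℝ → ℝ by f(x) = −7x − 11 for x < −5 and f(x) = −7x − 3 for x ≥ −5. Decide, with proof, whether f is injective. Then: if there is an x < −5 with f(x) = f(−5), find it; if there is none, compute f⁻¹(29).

Both pieces are strictly decreasing (slopes −7 and −7), so each is injective on its own interval.
The left piece maps (−∞, −5) onto (24, ∞); the right piece maps [−5, ∞) onto (−∞, 32].
These images overlap. In particular f(−5) = 32 (right piece), and solving −7x − 11 = 32 on the left piece gives x = −43/7 < −5.
So f(−43/7) = f(−5) with −43/7 ≠ −5, and f is not injective. This x = −43/7 is the requested value below −5.

-43/7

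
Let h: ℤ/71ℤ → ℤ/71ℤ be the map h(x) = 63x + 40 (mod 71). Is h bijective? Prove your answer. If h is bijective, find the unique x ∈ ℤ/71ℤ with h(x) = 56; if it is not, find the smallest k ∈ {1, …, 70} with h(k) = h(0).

69

Suppose h(x_1) = h(x_2) in ℤ/71ℤ. Then 63x_1 + 40 ≡ 63x_2 + 40 (mod 71), hence 63(x_1 − x_2) ≡ 0 (mod 71).
Since gcd(63, 71) = 1, 63 is invertible modulo 71, hence x_1 − x_2 ≡ 0 (mod 71), i.e. x_1 = x_2.
We now compute 63⁻¹ mod 71 explicitly. Euclid's algorithm: 71 = 1·63 + 8, 63 = 7·8 + 7, 8 = 1·7 + 1; back-substituting gives 1 = 62·63 − 55·71, so 63⁻¹ ≡ 62 (mod 71).
For any y ∈ ℤ/71ℤ, x = 62(y − 40) mod 71 satisfies h(x) = 63·62(y − 40) + 40 ≡ y (since 63·62 ≡ 1 mod 71). So every y has a preimage.
Thus h is bijective.
Since h is bijective, we find h⁻¹(56): we need 63x ≡ 56 − 40 ≡ 16 (mod 71). Using 63⁻¹ = 62: x ≡ 62·16 = 992 = 13·71 + 69, so x = 69.
Check: h(69) = 63·69 + 40 = 4387 = 61·71 + 56 ≡ 56 (mod 71).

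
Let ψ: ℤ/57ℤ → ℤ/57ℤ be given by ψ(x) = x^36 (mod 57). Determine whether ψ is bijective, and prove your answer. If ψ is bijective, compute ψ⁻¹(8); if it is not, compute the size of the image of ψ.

ψ(1) = 1^36 = 1.
ψ(2): Repeated squaring mod 57: 2^1 ≡ 2, 2^2 ≡ 2² = 4, 2^4 ≡ 4² = 16, 2^8 ≡ 16² = 256 ≡ 28, 2^16 ≡ 28² = 784 ≡ 43, 2^32 ≡ 43² = 1849 ≡ 25. Since 36 = 32 + 4, 2^36 ≡ 25·16: 25·16 = 400 ≡ 1. So 2^36 ≡ 1 (mod 57).
So ψ(1) = ψ(2) = 1 while 1 ≠ 2, hence ψ is not injective, hence not bijective.
Since ψ is not bijective, we determine |image(ψ)|. Computing x^36 mod 57 for each x (by repeated squaring, reducing mod 57 at every step), the values ψ(0), ψ(1), …, ψ(56) are: 0, 1, 1, 39, 1, 1, 39, 1, 1, 39, 1, 1, 39, 1, 1, 39, 1, 1, 39, 19, 1, 39, 1, 1, 39, 1, 1, 39, 1, 1, 39, 1, 1, 39, 1, 1, 39, 1, 19, 39, 1, 1, 39, 1, 1, 39, 1, 1, 39, 1, 1, 39, 1, 1, 39, 1, 1.
The distinct values are {0, 1, 19, 39}; there are 4 of them.

4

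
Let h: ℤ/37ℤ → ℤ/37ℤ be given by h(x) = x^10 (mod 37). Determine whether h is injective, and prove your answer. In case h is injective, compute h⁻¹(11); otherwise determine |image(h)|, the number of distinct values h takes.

h(18): Repeated squaring mod 37: 18^1 ≡ 18, 18^2 ≡ 18² = 324 ≡ 28, 18^4 ≡ 28² = 784 ≡ 7, 18^8 ≡ 7² = 49 ≡ 12. Since 10 = 8 + 2, 18^10 ≡ 12·28: 12·28 = 336 ≡ 3. So 18^10 ≡ 3 (mod 37).
h(19): Repeated squaring mod 37: 19^1 ≡ 19, 19^2 ≡ 19² = 361 ≡ 28, 19^4 ≡ 28² = 784 ≡ 7, 19^8 ≡ 7² = 49 ≡ 12. Since 10 = 8 + 2, 19^10 ≡ 12·28: 12·28 = 336 ≡ 3. So 19^10 ≡ 3 (mod 37).
So h(18) = h(19) = 3 while 18 ≠ 19, hence h is not injective.
Since h is not injective, we determine |image(h)|. Computing x^10 mod 37 for each x (by repeated squaring, reducing mod 37 at every step), the values h(0), h(1), …, h(36) are: 0, 1, 25, 34, 33, 30, 36, 7, 11, 9, 10, 26, 12, 4, 27, 21, 16, 28, 3, 3, 28, 16, 21, 27, 4, 12, 26, 10, 9, 11, 7, 36, 30, 33, 34, 25, 1.
The distinct values are {0, 1, 3, 4, 7, 9, 10, 11, 12, 16, 21, 25, 26, 27, 28, 30, 33, 34, 36}; there are 19 of them.

19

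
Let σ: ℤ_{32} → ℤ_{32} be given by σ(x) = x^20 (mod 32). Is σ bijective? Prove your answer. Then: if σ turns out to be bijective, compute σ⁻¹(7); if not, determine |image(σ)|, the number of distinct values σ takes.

3

σ(0) = 0^20 = 0.
σ(2): Repeated squaring mod 32: 2^1 ≡ 2, 2^2 ≡ 2² = 4, 2^4 ≡ 4² = 16, 2^8 ≡ 16² = 256 ≡ 0, 2^16 ≡ 0² = 0. Since 20 = 16 + 4, 2^20 ≡ 0·16: 0·16 = 0. So 2^20 ≡ 0 (mod 32).
So σ(0) = σ(2) = 0 while 0 ≠ 2, therefore σ is not injective, hence not bijective.
Since σ is not bijective, we determine |image(σ)|. Computing x^20 mod 32 for each x (by repeated squaring, reducing mod 32 at every step), the values σ(0), σ(1), …, σ(31) are: 0, 1, 0, 17, 0, 17, 0, 1, 0, 1, 0, 17, 0, 17, 0, 1, 0, 1, 0, 17, 0, 17, 0, 1, 0, 1, 0, 17, 0, 17, 0, 1.
The distinct values are {0, 1, 17}; there are 3 of them.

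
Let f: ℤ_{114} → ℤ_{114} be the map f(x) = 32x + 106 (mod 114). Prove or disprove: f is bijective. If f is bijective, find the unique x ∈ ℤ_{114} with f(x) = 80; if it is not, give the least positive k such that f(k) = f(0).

57

Recall: f is injective when f(s) = f(t) forces s = t.
We have gcd(32, 114) = 2 > 1. Taking s = 0 and t = 57: f(0) = 106 and f(57) = 32·57 + 106 = 1930 ≡ 106 (mod 114).
So f(0) = f(57) while 0 ≠ 57, so f is not injective, hence not bijective.
Since f is not bijective, we find the least positive k with f(k) = f(0): this means 32k ≡ 0 (mod 114), i.e. 114 ∣ 32k. Since gcd(32, 114) = 2, dividing through by 2 this holds exactly when 57 ∣ 16k, and as gcd(16, 57) = 1, exactly when 57 ∣ k.
The smallest positive such k is 57.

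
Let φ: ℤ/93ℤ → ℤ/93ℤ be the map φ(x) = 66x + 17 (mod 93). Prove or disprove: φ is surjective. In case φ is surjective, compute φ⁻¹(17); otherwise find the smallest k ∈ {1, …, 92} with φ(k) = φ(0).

31

Since gcd(66, 93) = 3, we have 66x ≡ 0 (mod 3) for all x, so φ(x) ≡ 2 (mod 3).
But 0 ≢ 2 (mod 3), so 0 ∈ ℤ/93ℤ has no preimage. Therefore φ is not surjective.
Since φ is not surjective, we find the least positive k with φ(k) = φ(0): this means 66k ≡ 0 (mod 93), i.e. 93 ∣ 66k. Since gcd(66, 93) = 3, dividing through by 3 this holds exactly when 31 ∣ 22k, and as gcd(22, 31) = 1, exactly when 31 ∣ k.
The smallest positive such k is 31.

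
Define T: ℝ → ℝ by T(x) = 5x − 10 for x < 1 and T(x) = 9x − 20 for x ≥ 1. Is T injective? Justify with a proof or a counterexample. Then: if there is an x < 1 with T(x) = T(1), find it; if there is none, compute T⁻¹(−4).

-1/5

Both pieces are strictly increasing (slopes 5 and 9), so each is injective on its own interval.
The left piece maps (−∞, 1) onto (−∞, −5); the right piece maps [1, ∞) onto [−11, ∞).
These images overlap. In particular T(1) = −11 (right piece), and solving 5x − 10 = −11 on the left piece gives x = −1/5 < 1.
So T(−1/5) = T(1) with −1/5 ≠ 1, and T is not injective. This x = −1/5 is the requested value below 1.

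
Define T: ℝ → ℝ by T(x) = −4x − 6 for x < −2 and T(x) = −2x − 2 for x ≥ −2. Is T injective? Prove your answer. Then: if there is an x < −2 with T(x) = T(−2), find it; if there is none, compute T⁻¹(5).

Both pieces are strictly decreasing (slopes −4 and −2), so each is injective on its own interval.
The left piece maps (−∞, −2) onto (2, ∞); the right piece maps [−2, ∞) onto (−∞, 2].
These images are disjoint, so no value is attained by both pieces. Therefore T is injective.
Because the two images are disjoint, no x < −2 has T(x) = T(−2), so we compute T⁻¹(5): 5 lies in (2, ∞), so solve −4x − 6 = 5: x = (5 + 6)/(−4) = −11/4.

-11/4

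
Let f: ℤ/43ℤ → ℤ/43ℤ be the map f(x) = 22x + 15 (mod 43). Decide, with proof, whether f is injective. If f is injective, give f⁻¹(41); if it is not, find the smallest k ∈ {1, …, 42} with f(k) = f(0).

If f(x_1) = f(x_2), then 22x_1 ≡ 22x_2 (mod 43). Because gcd(22, 43) = 1, we may cancel 22 to get x_1 ≡ x_2 (mod 43).
So f is injective.
We now compute 22⁻¹ mod 43 explicitly. Euclid's algorithm: 43 = 1·22 + 21, 22 = 1·21 + 1; back-substituting gives 1 = 2·22 − 1·43, so 22⁻¹ ≡ 2 (mod 43).
Since f is injective, we compute f⁻¹(41): solve 22x + 15 ≡ 41 (mod 43), i.e. 22x ≡ 26 (mod 43).
Multiplying by 22⁻¹ = 2 gives x ≡ 2·26 = 52 = 1·43 + 9 ≡ 9 (mod 43).
Check: f(9) = 22·9 + 15 = 213 = 4·43 + 41 ≡ 41 (mod 43).

9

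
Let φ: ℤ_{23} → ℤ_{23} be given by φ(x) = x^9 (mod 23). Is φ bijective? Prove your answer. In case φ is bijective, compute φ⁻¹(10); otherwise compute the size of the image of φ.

19

Since 23 is prime, the nonzero elements of ℤ_{23} form a cyclic group of order 22.
As gcd(9, 22) = 1, raising to the 9th power is a bijection on this group: if a^9 ≡ b^9 then (ab^{−1})^9 = 1, and the only element of order dividing gcd(9, 22) = 1 is 1, so a = b.
With φ(0) = 0 this makes φ injective on all of ℤ_{23}, hence bijective (finite equal-size domain and codomain). In particular φ is bijective.
Since φ is bijective, we find the preimage of 10. The inverse of x ↦ x^9 on (ℤ_{23})^× is x ↦ x^5, because 9·5 = 45 = 2·22 + 1 ≡ 1 (mod 22) and x^{22} = 1 for x ≠ 0 (Fermat). So φ⁻¹(10) = 10^5 mod 23.
Repeated squaring mod 23: 10^1 ≡ 10, 10^2 ≡ 10² = 100 ≡ 8, 10^4 ≡ 8² = 64 ≡ 18. Since 5 = 4 + 1, 10^5 ≡ 18·10: 18·10 = 180 ≡ 19. So 10^5 ≡ 19 (mod 23).
Hence φ⁻¹(10) = 19.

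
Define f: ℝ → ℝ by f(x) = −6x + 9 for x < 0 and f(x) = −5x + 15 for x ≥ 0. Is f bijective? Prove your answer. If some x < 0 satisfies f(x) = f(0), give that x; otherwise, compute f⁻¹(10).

Both pieces are strictly decreasing (slopes −6 and −5), so each is injective on its own interval.
The left piece maps (−∞, 0) onto (9, ∞); the right piece maps [0, ∞) onto (−∞, 15].
These images overlap. In particular f(0) = 15 (right piece), and solving −6x + 9 = 15 on the left piece gives x = −1 < 0.
So f(−1) = f(0) with −1 ≠ 0, and f is not injective, hence not bijective. This x = −1 is the requested value below 0.

-1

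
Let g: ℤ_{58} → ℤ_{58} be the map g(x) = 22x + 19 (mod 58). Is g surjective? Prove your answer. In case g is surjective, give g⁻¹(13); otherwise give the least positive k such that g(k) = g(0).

29

By definition, surjectivity means every element of the codomain has a preimage under g.
Since gcd(22, 58) = 2, we have 22x ≡ 0 (mod 2) for all x, so g(x) ≡ 1 (mod 2).
But 0 ≢ 1 (mod 2), so 0 ∈ ℤ_{58} has no preimage. So g is not surjective.
Since g is not surjective, we find the least positive k with g(k) = g(0): this means 22k ≡ 0 (mod 58), i.e. 58 ∣ 22k. Since gcd(22, 58) = 2, dividing through by 2 this holds exactly when 29 ∣ 11k, and as gcd(11, 29) = 1, exactly when 29 ∣ k.
The smallest positive such k is 29.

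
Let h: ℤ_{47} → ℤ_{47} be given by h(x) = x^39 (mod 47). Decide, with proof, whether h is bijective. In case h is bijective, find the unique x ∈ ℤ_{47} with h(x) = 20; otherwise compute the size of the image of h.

Since 47 is prime, the nonzero elements of ℤ_{47} form a cyclic group of order 46.
As gcd(39, 46) = 1, raising to the 39th power is a bijection on this group: if x_1^39 ≡ x_2^39 then (x_1x_2^{−1})^39 = 1, and the only element of order dividing gcd(39, 46) = 1 is 1, so x_1 = x_2.
With h(0) = 0 this makes h injective on all of ℤ_{47}, hence bijective (finite equal-size domain and codomain). In particular h is bijective.
Since h is bijective, we find the preimage of 20. The inverse of x ↦ x^39 on (ℤ_{47})^× is x ↦ x^13, because 39·13 = 507 = 11·46 + 1 ≡ 1 (mod 46) and x^{46} = 1 for x ≠ 0 (Fermat). So h⁻¹(20) = 20^13 mod 47.
Repeated squaring mod 47: 20^1 ≡ 20, 20^2 ≡ 20² = 400 ≡ 24, 20^4 ≡ 24² = 576 ≡ 12, 20^8 ≡ 12² = 144 ≡ 3. Since 13 = 8 + 4 + 1, 20^13 ≡ 3·12·20: 3·12 = 36, then 36·20 = 720 ≡ 15. So 20^13 ≡ 15 (mod 47).
Hence h⁻¹(20) = 15.

15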